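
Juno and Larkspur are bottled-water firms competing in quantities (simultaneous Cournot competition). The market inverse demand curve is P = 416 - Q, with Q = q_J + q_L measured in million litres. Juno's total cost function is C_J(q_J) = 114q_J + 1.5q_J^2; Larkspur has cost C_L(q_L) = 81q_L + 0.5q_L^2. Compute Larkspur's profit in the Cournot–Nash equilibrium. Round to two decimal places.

14427.01

Juno's profit: π_J = (416 - Q)q_J - (114q_J + (3/2)q_J²). Setting ∂π_J/∂q_J = 0: 302 - 5q_J - (q_L) = 0.
Larkspur's first-order condition: 335 - 3q_L - (q_J) = 0.
Rearranging gives the reaction functions q_J = (302 - q_L)/5 and q_L = (335 - q_J)/3.
Solving the pair: q_J = 571/14, q_L = 1373/14.
Price P = 416 - 972/7 = 1940/7.
Larkspur's profit: (1940/7)·(1373/14) - 81·(1373/14) - (1/2)(1373/14)² = 14427.0077.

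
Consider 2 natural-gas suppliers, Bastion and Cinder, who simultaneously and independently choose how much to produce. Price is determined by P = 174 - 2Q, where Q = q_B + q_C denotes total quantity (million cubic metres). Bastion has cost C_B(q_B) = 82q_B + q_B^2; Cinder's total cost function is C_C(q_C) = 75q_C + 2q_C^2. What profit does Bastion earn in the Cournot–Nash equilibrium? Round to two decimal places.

Bastion's profit: π_B = (174 - 2Q)q_B - (82q_B + q_B²). Setting ∂π_B/∂q_B = 0: 92 - 6q_B - 2(q_C) = 0.
Cinder's profit: π_C = (174 - 2Q)q_C - (75q_C + 2q_C²). Setting ∂π_C/∂q_C = 0: 99 - 8q_C - 2(q_B) = 0.
Rearranging gives the reaction functions q_B = (92 - 2q_C)/6 and q_C = (99 - 2q_B)/8.
Solving the pair: q_B = 269/22, q_C = 205/22.
Price P = 174 - 2·(237/11) = 1440/11.
Bastion's profit: (1440/11)·(269/22) - 82·(269/22) - (269/22)² = 448.5186.

448.52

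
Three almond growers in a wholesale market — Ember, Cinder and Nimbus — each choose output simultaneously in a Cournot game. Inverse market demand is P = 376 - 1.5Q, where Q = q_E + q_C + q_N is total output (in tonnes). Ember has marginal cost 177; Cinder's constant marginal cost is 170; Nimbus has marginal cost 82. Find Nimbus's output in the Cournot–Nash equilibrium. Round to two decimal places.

Ember's profit: π_E = (376 - 1.5Q)q_E - (177q_E). Setting ∂π_E/∂q_E = 0: 199 - 3q_E - (3/2)(q_C + q_N) = 0.
Cinder's profit: π_C = (376 - 1.5Q)q_C - (170q_C). Setting ∂π_C/∂q_C = 0: 206 - 3q_C - (3/2)(q_E + q_N) = 0.
Nimbus's first-order condition: 294 - 3q_N - (3/2)(q_E + q_C) = 0.
Summing all 3 equations gives 699 − 6Q = 0, hence Q = 233/2.
Back-substituting: q_E = (199 − 699/4)/(3/2) = 97/6, q_C = (206 − 699/4)/(3/2) = 125/6, q_N = (294 − 699/4)/(3/2) = 159/2.

79.50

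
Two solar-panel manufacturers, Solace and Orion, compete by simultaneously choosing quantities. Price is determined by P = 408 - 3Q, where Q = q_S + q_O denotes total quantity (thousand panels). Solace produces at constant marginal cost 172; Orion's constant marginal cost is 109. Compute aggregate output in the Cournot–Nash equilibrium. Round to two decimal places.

59.44

Solace's profit: π_S = (408 - 3Q)q_S - (172q_S). Setting ∂π_S/∂q_S = 0: 236 - 6q_S - 3(q_O) = 0.
Orion's profit: π_O = (408 - 3Q)q_O - (109q_O). Setting ∂π_O/∂q_O = 0: 299 - 6q_O - 3(q_S) = 0.
Rearranging gives the reaction functions q_S = (236 - 3q_O)/6 and q_O = (299 - 3q_S)/6.
Solving the pair: q_S = 173/9, q_O = 362/9.
Total output Q = 173/9 + 362/9 = 535/9.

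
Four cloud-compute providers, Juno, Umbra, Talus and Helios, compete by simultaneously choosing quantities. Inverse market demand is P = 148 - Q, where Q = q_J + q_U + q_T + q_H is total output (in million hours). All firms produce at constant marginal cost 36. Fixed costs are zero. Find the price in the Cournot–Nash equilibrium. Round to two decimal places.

Each firm earns π_i = (148 - Q)q_i - 36q_i.
Setting ∂π_i/∂q_i = 0 with rivals' quantities fixed: 112 - 2q_i - Σ_{j≠i} q_j = 0.
With identical firms every q_j equals q_i, so Σ_{j≠i} q_j = 3q_i and 112 = 5q_i, giving q_i = 112/5.
Total output Q = 448/5, so price P = 148 - 448/5 = 292/5.

58.40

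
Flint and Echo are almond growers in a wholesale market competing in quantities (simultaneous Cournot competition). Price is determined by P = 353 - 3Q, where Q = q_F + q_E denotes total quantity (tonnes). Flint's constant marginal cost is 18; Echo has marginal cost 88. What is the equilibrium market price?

153

Flint's profit: π_F = (353 - 3Q)q_F - (18q_F). Setting ∂π_F/∂q_F = 0: 335 - 6q_F - 3(q_E) = 0.
Echo's first-order condition: 265 - 6q_E - 3(q_F) = 0.
So q_F = (335 - 3q_E)/6 and q_E = (265 - 3q_F)/6.
Solving the pair: q_F = 45, q_E = 65/3.
Total output Q = 200/3, so price P = 353 - 3·(200/3) = 153.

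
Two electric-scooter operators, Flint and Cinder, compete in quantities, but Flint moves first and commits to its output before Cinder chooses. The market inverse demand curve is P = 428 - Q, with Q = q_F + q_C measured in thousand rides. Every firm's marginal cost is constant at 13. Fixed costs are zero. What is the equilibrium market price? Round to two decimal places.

116.75

The follower Cinder best-responds to any q_F: π_C = (428 - Q)q_C - 13q_C.
Setting the follower's marginal profit to zero, 415 - q_F - 2q_C = 0, i.e. q_C = (415 - q_F)/2.
Flint substitutes q_C(q_F) into its own profit: π_F = q_F(428 - q_F - (415 - q_F)/2) - 13q_F = (441/2 - (1/2)q_F)q_F - 13q_F.
Leader FOC: 415/2 - q_F = 0, so q_F = 415/2.
Then q_C = (415 - 415/2)/2 = 415/4.
Total output Q = 1245/4, so price P = 428 - 1245/4 = 467/4.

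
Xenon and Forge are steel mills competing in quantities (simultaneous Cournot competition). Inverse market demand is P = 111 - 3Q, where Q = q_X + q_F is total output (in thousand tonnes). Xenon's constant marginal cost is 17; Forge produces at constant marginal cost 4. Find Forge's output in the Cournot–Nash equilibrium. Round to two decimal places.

Xenon's profit: π_X = (111 - 3Q)q_X - (17q_X). Setting ∂π_X/∂q_X = 0: 94 - 6q_X - 3(q_F) = 0.
Forge's profit: π_F = (111 - 3Q)q_F - (4q_F). Setting ∂π_F/∂q_F = 0: 107 - 6q_F - 3(q_X) = 0.
So q_X = (94 - 3q_F)/6 and q_F = (107 - 3q_X)/6.
Solving the pair: q_X = 9, q_F = 40/3.

13.33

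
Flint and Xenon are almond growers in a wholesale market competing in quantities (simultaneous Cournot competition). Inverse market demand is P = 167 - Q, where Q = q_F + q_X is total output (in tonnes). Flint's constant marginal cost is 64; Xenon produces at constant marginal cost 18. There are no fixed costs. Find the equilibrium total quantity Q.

84

Flint's profit: π_F = (167 - Q)q_F - (64q_F). Setting ∂π_F/∂q_F = 0: 103 - 2q_F - (q_X) = 0.
Xenon's profit: π_X = (167 - Q)q_X - (18q_X). Setting ∂π_X/∂q_X = 0: 149 - 2q_X - (q_F) = 0.
So q_F = (103 - q_X)/2 and q_X = (149 - q_F)/2.
Substituting one into the other gives q_F = 19 and q_X = 65.
Total output Q = 19 + 65 = 84.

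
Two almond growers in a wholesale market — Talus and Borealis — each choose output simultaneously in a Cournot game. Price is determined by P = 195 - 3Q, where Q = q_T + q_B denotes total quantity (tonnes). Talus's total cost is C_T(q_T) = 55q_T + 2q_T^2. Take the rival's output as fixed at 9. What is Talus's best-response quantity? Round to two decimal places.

11.30

With the rival's output fixed at 9, Talus's profit is π_T = (195 - 3·9 - 3q_T)q_T - (55q_T + 2q_T²) = (168 - 3q_T)q_T - (55q_T + 2q_T²).
∂π_T/∂q_T = 113 - 10q_T = 0, so q_T = 113/10.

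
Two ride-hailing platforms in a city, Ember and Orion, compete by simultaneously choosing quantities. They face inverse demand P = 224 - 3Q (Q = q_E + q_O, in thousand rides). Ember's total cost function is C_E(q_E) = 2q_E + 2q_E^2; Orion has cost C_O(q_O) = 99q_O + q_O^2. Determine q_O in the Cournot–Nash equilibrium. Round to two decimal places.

Ember's profit: π_E = (224 - 3Q)q_E - (2q_E + 2q_E²). Setting ∂π_E/∂q_E = 0: 222 - 10q_E - 3(q_O) = 0.
Orion's first-order condition: 125 - 8q_O - 3(q_E) = 0.
Best responses: q_E = (222 - 3q_O)/10, q_O = (125 - 3q_E)/8.
Substituting one into the other gives q_E = 1401/71 and q_O = 584/71.

8.23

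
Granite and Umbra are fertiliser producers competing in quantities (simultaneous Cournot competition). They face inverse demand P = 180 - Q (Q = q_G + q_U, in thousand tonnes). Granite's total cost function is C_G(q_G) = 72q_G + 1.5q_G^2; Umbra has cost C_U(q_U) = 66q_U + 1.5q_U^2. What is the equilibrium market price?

143

Granite's profit: π_G = (180 - Q)q_G - (72q_G + (3/2)q_G²). Setting ∂π_G/∂q_G = 0: 108 - 5q_G - (q_U) = 0.
Umbra's first-order condition: 114 - 5q_U - (q_G) = 0.
Rearranging gives the reaction functions q_G = (108 - q_U)/5 and q_U = (114 - q_G)/5.
Substituting one into the other gives q_G = 71/4 and q_U = 77/4.
Total output Q = 37, so price P = 180 - 37 = 143.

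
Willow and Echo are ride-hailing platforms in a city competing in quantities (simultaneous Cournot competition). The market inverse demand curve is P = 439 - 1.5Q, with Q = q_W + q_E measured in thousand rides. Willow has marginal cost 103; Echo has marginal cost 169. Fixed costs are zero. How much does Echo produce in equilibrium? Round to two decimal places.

Willow's profit: π_W = (439 - 1.5Q)q_W - (103q_W). Setting ∂π_W/∂q_W = 0: 336 - 3q_W - (3/2)(q_E) = 0.
Echo's first-order condition: 270 - 3q_E - (3/2)(q_W) = 0.
Rearranging gives the reaction functions q_W = (336 - (3/2)q_E)/3 and q_E = (270 - (3/2)q_W)/3.
Solving the pair: q_W = 268/3, q_E = 136/3.

45.33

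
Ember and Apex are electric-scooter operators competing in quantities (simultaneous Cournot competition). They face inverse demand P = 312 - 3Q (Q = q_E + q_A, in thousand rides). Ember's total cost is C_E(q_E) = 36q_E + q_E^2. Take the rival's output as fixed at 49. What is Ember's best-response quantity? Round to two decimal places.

16.13

With the rival's output fixed at 49, Ember's profit is π_E = (312 - 3·49 - 3q_E)q_E - (36q_E + q_E²) = (165 - 3q_E)q_E - (36q_E + q_E²).
∂π_E/∂q_E = 129 - 8q_E = 0, so q_E = 129/8.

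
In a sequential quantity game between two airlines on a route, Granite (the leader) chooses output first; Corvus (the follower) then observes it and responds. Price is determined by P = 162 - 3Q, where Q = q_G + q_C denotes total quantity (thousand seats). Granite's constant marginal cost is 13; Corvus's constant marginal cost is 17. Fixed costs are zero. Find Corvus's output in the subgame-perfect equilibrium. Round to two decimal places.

Solve by backward induction. Given q_G, the follower Corvus maximises π_C = (162 - 3q_G - 3q_C)q_C - 17q_C.
Follower FOC: 145 - 3q_G - 6q_C = 0, so q_C(q_G) = (145 - 3q_G)/6.
Granite substitutes q_C(q_G) into its own profit: π_G = q_G(162 - 3q_G - (145 - 3q_G)/2) - 13q_G = (179/2 - (3/2)q_G)q_G - 13q_G.
Leader FOC: 153/2 - 3q_G = 0, so q_G = 51/2.
Then q_C = (145 - 3·(51/2))/6 = 137/12.

11.42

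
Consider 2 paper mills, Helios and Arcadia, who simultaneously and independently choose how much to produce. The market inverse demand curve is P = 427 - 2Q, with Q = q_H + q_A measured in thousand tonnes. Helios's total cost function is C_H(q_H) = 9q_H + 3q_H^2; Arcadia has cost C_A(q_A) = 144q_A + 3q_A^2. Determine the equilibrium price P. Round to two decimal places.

310.17

Helios's profit: π_H = (427 - 2Q)q_H - (9q_H + 3q_H²). Setting ∂π_H/∂q_H = 0: 418 - 10q_H - 2(q_A) = 0.
Arcadia's first-order condition: 283 - 10q_A - 2(q_H) = 0.
Rearranging gives the reaction functions q_H = (418 - 2q_A)/10 and q_A = (283 - 2q_H)/10.
Solving the pair: q_H = 1807/48, q_A = 997/48.
Total output Q = 701/12, so price P = 427 - 2·(701/12) = 1861/6.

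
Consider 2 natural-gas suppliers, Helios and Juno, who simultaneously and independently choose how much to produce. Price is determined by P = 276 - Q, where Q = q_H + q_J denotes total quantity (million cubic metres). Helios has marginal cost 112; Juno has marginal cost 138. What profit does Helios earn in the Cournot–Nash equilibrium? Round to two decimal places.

4011.11

Helios's profit: π_H = (276 - Q)q_H - (112q_H). Setting ∂π_H/∂q_H = 0: 164 - 2q_H - (q_J) = 0.
Juno's first-order condition: 138 - 2q_J - (q_H) = 0.
Best responses: q_H = (164 - q_J)/2, q_J = (138 - q_H)/2.
Substituting one into the other gives q_H = 190/3 and q_J = 112/3.
Price P = 276 - 302/3 = 526/3.
Helios's profit: (526/3 - 112)·(190/3) = 4011.1111.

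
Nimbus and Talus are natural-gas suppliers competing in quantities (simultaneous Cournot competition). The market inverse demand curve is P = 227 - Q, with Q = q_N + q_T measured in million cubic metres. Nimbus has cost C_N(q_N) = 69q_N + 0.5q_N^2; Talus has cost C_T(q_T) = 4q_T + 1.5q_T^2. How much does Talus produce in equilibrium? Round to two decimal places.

36.50

Nimbus's profit: π_N = (227 - Q)q_N - (69q_N + (1/2)q_N²). Setting ∂π_N/∂q_N = 0: 158 - 3q_N - (q_T) = 0.
Talus's profit: π_T = (227 - Q)q_T - (4q_T + (3/2)q_T²). Setting ∂π_T/∂q_T = 0: 223 - 5q_T - (q_N) = 0.
Best responses: q_N = (158 - q_T)/3, q_T = (223 - q_N)/5.
Substituting one into the other gives q_N = 81/2 and q_T = 73/2.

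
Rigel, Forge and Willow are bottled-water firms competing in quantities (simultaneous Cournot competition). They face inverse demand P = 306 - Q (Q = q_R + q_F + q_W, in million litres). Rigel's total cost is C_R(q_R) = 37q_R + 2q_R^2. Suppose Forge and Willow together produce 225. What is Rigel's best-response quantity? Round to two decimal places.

With rivals' combined output fixed at 225, Rigel's profit is π_R = (306 - 225 - q_R)q_R - (37q_R + 2q_R²) = (81 - q_R)q_R - (37q_R + 2q_R²).
∂π_R/∂q_R = 44 - 6q_R = 0, so q_R = 22/3.

7.33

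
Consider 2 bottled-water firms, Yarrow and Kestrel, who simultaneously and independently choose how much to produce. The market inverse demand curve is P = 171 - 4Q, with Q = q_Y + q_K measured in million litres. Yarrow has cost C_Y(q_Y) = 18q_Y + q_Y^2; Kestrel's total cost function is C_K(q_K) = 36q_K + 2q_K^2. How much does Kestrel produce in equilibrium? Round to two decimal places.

Yarrow's profit: π_Y = (171 - 4Q)q_Y - (18q_Y + q_Y²). Setting ∂π_Y/∂q_Y = 0: 153 - 10q_Y - 4(q_K) = 0.
Kestrel's profit: π_K = (171 - 4Q)q_K - (36q_K + 2q_K²). Setting ∂π_K/∂q_K = 0: 135 - 12q_K - 4(q_Y) = 0.
So q_Y = (153 - 4q_K)/10 and q_K = (135 - 4q_Y)/12.
Solving the pair: q_Y = 162/13, q_K = 369/52.

7.10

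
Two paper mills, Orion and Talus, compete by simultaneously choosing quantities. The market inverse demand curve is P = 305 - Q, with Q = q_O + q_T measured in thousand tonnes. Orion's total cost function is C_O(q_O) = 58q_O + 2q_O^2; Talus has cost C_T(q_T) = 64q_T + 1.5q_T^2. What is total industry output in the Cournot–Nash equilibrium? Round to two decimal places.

Orion's profit: π_O = (305 - Q)q_O - (58q_O + 2q_O²). Setting ∂π_O/∂q_O = 0: 247 - 6q_O - (q_T) = 0.
Talus's first-order condition: 241 - 5q_T - (q_O) = 0.
Best responses: q_O = (247 - q_T)/6, q_T = (241 - q_O)/5.
Substituting one into the other gives q_O = 994/29 and q_T = 1199/29.
Total output Q = 994/29 + 1199/29 = 75.6207.

75.62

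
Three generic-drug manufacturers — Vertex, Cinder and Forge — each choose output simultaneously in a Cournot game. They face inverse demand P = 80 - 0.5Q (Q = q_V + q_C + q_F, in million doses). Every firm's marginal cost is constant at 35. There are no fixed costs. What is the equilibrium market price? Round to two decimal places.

A representative firm's profit is π_i = q_i(80 - 0.5Q) - 35q_i.
First-order condition (treating rivals' output as given): 45 - q_i - (1/2)·Σ_{j≠i} q_j = 0.
By symmetry each firm produces the same amount; substituting Σ_{j≠i} q_j = 2q_i yields q_i = 45/2.
Total output Q = 135/2, so price P = 80 - (1/2)·(135/2) = 185/4.

46.25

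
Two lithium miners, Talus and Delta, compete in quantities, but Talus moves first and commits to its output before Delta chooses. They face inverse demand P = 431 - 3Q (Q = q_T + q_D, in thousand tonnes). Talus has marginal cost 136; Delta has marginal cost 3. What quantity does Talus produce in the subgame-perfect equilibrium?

Solve by backward induction. Given q_T, the follower Delta maximises π_D = (431 - 3q_T - 3q_D)q_D - 3q_D.
∂π_D/∂q_D = 428 - 3q_T - 6q_D = 0 gives the reaction function q_D = (428 - 3q_T)/6.
Talus substitutes q_D(q_T) into its own profit: π_T = q_T(431 - 3q_T - (428 - 3q_T)/2) - 136q_T = (217 - (3/2)q_T)q_T - 136q_T.
Maximising: ∂π_T/∂q_T = 81 - 3q_T = 0, giving q_T = 27.
Then q_D = (428 - 3·27)/6 = 347/6.

27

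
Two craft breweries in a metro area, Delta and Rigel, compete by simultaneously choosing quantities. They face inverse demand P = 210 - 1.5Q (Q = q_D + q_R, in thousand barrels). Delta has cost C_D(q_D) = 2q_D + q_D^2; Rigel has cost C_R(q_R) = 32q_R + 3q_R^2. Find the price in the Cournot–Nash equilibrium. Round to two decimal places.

133.40

Delta's profit: π_D = (210 - 1.5Q)q_D - (2q_D + q_D²). Setting ∂π_D/∂q_D = 0: 208 - 5q_D - (3/2)(q_R) = 0.
Rigel's first-order condition: 178 - 9q_R - (3/2)(q_D) = 0.
Best responses: q_D = (208 - (3/2)q_R)/5, q_R = (178 - (3/2)q_D)/9.
Substituting one into the other gives q_D = 37.5439 and q_R = 13.5205.
Total output Q = 51.0643, so price P = 210 - (3/2)·51.0643 = 133.4035.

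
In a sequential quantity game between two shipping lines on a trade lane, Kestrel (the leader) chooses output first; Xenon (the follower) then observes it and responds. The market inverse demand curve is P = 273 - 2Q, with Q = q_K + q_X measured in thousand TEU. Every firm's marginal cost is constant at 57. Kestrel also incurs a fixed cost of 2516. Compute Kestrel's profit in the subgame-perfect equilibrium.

The follower Xenon best-responds to any q_K: π_X = (273 - 2Q)q_X - 57q_X.
Setting the follower's marginal profit to zero, 216 - 2q_K - 4q_X = 0, i.e. q_X = (216 - 2q_K)/4.
The leader anticipates this reaction. Substituting into P = 273 - 2Q gives P = 165 - q_K, so π_K = (165 - q_K)q_K - 57q_K.
Leader FOC: 108 - 2q_K = 0, so q_K = 54.
Then q_X = (216 - 2·54)/4 = 27.
Price P = 273 - 2·81 = 111.
Kestrel's profit: (111 - 57)·54 - 2516 = 400.

400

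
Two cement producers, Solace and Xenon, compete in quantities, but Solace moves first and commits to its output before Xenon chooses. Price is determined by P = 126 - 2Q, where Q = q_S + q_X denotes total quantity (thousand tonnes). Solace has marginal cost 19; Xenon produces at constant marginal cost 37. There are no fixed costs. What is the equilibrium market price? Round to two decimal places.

Solve by backward induction. Given q_S, the follower Xenon maximises π_X = (126 - 2q_S - 2q_X)q_X - 37q_X.
Setting the follower's marginal profit to zero, 89 - 2q_S - 4q_X = 0, i.e. q_X = (89 - 2q_S)/4.
The leader anticipates this reaction. Substituting into P = 126 - 2Q gives P = 163/2 - q_S, so π_S = (163/2 - q_S)q_S - 19q_S.
The leader's first-order condition 125/2 - 2q_S = 0 yields q_S = 125/4.
Then q_X = (89 - 2·(125/4))/4 = 53/8.
Total output Q = 303/8, so price P = 126 - 2·(303/8) = 201/4.

50.25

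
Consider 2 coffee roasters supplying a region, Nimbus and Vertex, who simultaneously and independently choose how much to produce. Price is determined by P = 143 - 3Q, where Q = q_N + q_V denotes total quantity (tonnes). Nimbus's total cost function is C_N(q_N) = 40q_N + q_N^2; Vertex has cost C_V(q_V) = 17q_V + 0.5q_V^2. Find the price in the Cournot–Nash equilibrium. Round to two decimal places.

Nimbus's profit: π_N = (143 - 3Q)q_N - (40q_N + q_N²). Setting ∂π_N/∂q_N = 0: 103 - 8q_N - 3(q_V) = 0.
Vertex's first-order condition: 126 - 7q_V - 3(q_N) = 0.
Rearranging gives the reaction functions q_N = (103 - 3q_V)/8 and q_V = (126 - 3q_N)/7.
Substituting one into the other gives q_N = 343/47 and q_V = 699/47.
Total output Q = 1042/47, so price P = 143 - 3·(1042/47) = 76.4894.

76.49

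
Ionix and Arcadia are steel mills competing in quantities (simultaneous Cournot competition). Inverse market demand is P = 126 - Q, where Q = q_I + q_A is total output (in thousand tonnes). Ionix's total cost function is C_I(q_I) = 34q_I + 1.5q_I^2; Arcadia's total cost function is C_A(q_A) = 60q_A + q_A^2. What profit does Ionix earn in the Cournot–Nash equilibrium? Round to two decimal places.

Ionix's profit: π_I = (126 - Q)q_I - (34q_I + (3/2)q_I²). Setting ∂π_I/∂q_I = 0: 92 - 5q_I - (q_A) = 0.
Arcadia's first-order condition: 66 - 4q_A - (q_I) = 0.
So q_I = (92 - q_A)/5 and q_A = (66 - q_I)/4.
Substituting one into the other gives q_I = 302/19 and q_A = 238/19.
Price P = 126 - 540/19 = 1854/19.
Ionix's profit: (1854/19)·(302/19) - 34·(302/19) - (3/2)(302/19)² = 631.6066.

631.61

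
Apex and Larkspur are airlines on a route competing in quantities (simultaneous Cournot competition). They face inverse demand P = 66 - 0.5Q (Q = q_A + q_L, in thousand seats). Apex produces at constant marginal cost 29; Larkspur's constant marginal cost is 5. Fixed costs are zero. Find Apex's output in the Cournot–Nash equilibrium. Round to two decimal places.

8.67

Apex's profit: π_A = (66 - 0.5Q)q_A - (29q_A). Setting ∂π_A/∂q_A = 0: 37 - q_A - (1/2)(q_L) = 0.
Larkspur's profit: π_L = (66 - 0.5Q)q_L - (5q_L). Setting ∂π_L/∂q_L = 0: 61 - q_L - (1/2)(q_A) = 0.
Best responses: q_A = (37 - (1/2)q_L), q_L = (61 - (1/2)q_A).
Solving the pair: q_A = 26/3, q_L = 170/3.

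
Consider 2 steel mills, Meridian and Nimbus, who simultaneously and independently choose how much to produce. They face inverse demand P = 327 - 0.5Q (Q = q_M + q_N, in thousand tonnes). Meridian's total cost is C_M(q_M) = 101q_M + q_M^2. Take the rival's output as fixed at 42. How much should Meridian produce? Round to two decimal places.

With the rival's output fixed at 42, Meridian's profit is π_M = (327 - (1/2)·42 - (1/2)q_M)q_M - (101q_M + q_M²) = (306 - (1/2)q_M)q_M - (101q_M + q_M²).
∂π_M/∂q_M = 205 - 3q_M = 0, so q_M = 205/3.

68.33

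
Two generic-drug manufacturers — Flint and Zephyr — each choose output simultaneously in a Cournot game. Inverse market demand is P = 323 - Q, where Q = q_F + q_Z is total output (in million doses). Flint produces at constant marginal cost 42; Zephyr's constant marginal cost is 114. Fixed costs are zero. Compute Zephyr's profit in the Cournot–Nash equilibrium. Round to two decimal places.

Flint's profit: π_F = (323 - Q)q_F - (42q_F). Setting ∂π_F/∂q_F = 0: 281 - 2q_F - (q_Z) = 0.
Zephyr's profit: π_Z = (323 - Q)q_Z - (114q_Z). Setting ∂π_Z/∂q_Z = 0: 209 - 2q_Z - (q_F) = 0.
Rearranging gives the reaction functions q_F = (281 - q_Z)/2 and q_Z = (209 - q_F)/2.
Substituting one into the other gives q_F = 353/3 and q_Z = 137/3.
Price P = 323 - 490/3 = 479/3.
Zephyr's profit: (479/3 - 114)·(137/3) = 2085.4444.

2085.44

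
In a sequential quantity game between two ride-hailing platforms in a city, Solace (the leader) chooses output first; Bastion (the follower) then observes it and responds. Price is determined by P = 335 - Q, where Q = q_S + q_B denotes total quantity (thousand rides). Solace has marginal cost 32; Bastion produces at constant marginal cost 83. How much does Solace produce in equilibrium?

The follower Bastion best-responds to any q_S: π_B = (335 - Q)q_B - 83q_B.
∂π_B/∂q_B = 252 - q_S - 2q_B = 0 gives the reaction function q_B = (252 - q_S)/2.
Solace substitutes q_B(q_S) into its own profit: π_S = q_S(335 - q_S - (252 - q_S)/2) - 32q_S = (209 - (1/2)q_S)q_S - 32q_S.
The leader's first-order condition 177 - q_S = 0 yields q_S = 177.
Then q_B = (252 - 177)/2 = 75/2.

177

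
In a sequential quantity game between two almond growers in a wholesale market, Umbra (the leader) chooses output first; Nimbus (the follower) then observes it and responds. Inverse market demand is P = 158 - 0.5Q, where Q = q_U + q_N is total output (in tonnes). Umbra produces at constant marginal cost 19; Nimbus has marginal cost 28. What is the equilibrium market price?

56

Solve by backward induction. Given q_U, the follower Nimbus maximises π_N = (158 - (1/2)q_U - (1/2)q_N)q_N - 28q_N.
Follower FOC: 130 - (1/2)q_U - q_N = 0, so q_N(q_U) = (130 - (1/2)q_U).
Umbra substitutes q_N(q_U) into its own profit: π_U = q_U(158 - (1/2)q_U - (130 - (1/2)q_U)/2) - 19q_U = (93 - (1/4)q_U)q_U - 19q_U.
The leader's first-order condition 74 - (1/2)q_U = 0 yields q_U = 148.
Then q_N = (130 - (1/2)·148) = 56.
Total output Q = 204, so price P = 158 - (1/2)·204 = 56.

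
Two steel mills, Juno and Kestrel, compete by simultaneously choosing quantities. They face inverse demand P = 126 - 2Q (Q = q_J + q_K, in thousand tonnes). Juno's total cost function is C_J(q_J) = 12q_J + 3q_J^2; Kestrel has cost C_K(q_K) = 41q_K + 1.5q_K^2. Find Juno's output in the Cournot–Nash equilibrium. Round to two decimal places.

Juno's profit: π_J = (126 - 2Q)q_J - (12q_J + 3q_J²). Setting ∂π_J/∂q_J = 0: 114 - 10q_J - 2(q_K) = 0.
Kestrel's first-order condition: 85 - 7q_K - 2(q_J) = 0.
So q_J = (114 - 2q_K)/10 and q_K = (85 - 2q_J)/7.
Substituting one into the other gives q_J = 314/33 and q_K = 311/33.

9.52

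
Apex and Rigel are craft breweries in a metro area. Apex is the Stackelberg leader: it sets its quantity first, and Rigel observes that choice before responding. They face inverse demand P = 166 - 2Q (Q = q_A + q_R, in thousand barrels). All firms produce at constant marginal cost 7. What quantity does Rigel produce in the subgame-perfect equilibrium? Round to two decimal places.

The follower Rigel best-responds to any q_A: π_R = (166 - 2Q)q_R - 7q_R.
Setting the follower's marginal profit to zero, 159 - 2q_A - 4q_R = 0, i.e. q_R = (159 - 2q_A)/4.
The leader anticipates this reaction. Substituting into P = 166 - 2Q gives P = 173/2 - q_A, so π_A = (173/2 - q_A)q_A - 7q_A.
Leader FOC: 159/2 - 2q_A = 0, so q_A = 159/4.
Then q_R = (159 - 2·(159/4))/4 = 159/8.

19.88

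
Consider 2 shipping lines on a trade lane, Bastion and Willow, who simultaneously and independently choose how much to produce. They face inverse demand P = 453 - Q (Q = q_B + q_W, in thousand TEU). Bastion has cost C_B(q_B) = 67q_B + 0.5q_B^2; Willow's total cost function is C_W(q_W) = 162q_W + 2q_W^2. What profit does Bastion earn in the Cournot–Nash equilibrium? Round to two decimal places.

21283.52

Bastion's profit: π_B = (453 - Q)q_B - (67q_B + (1/2)q_B²). Setting ∂π_B/∂q_B = 0: 386 - 3q_B - (q_W) = 0.
Willow's profit: π_W = (453 - Q)q_W - (162q_W + 2q_W²). Setting ∂π_W/∂q_W = 0: 291 - 6q_W - (q_B) = 0.
Best responses: q_B = (386 - q_W)/3, q_W = (291 - q_B)/6.
Solving the pair: q_B = 119.1176, q_W = 487/17.
Price P = 453 - 147.7647 = 305.2353.
Bastion's profit: 305.2353·119.1176 - 67·119.1176 - (1/2)·119.1176² = 21283.5208.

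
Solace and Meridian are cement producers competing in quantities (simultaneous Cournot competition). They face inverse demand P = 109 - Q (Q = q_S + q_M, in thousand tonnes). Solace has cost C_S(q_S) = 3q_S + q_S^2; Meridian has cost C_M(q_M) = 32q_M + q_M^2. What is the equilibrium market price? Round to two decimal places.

72.40

Solace's profit: π_S = (109 - Q)q_S - (3q_S + q_S²). Setting ∂π_S/∂q_S = 0: 106 - 4q_S - (q_M) = 0.
Meridian's profit: π_M = (109 - Q)q_M - (32q_M + q_M²). Setting ∂π_M/∂q_M = 0: 77 - 4q_M - (q_S) = 0.
Best responses: q_S = (106 - q_M)/4, q_M = (77 - q_S)/4.
Solving the pair: q_S = 347/15, q_M = 202/15.
Total output Q = 183/5, so price P = 109 - 183/5 = 362/5.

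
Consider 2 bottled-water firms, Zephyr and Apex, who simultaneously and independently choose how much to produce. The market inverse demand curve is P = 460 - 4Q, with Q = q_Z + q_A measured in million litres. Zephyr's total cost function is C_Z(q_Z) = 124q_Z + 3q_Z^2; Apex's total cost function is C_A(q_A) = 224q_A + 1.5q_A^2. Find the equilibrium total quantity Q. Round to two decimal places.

34.14

Zephyr's profit: π_Z = (460 - 4Q)q_Z - (124q_Z + 3q_Z²). Setting ∂π_Z/∂q_Z = 0: 336 - 14q_Z - 4(q_A) = 0.
Apex's profit: π_A = (460 - 4Q)q_A - (224q_A + (3/2)q_A²). Setting ∂π_A/∂q_A = 0: 236 - 11q_A - 4(q_Z) = 0.
So q_Z = (336 - 4q_A)/14 and q_A = (236 - 4q_Z)/11.
Substituting one into the other gives q_Z = 1376/69 and q_A = 980/69.
Total output Q = 1376/69 + 980/69 = 34.1449.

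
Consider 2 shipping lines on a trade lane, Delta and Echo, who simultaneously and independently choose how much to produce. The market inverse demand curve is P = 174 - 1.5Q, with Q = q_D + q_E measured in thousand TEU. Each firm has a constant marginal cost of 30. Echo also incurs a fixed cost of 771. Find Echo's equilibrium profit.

765

Each firm earns π_i = (174 - 1.5Q)q_i - 30q_i.
First-order condition (treating rivals' output as given): 144 - 3q_i - (3/2)q_j = 0.
By symmetry each firm produces the same amount; substituting q_j = q_i yields q_i = 144/(9/2) = 32.
Price P = 174 - (3/2)·64 = 78.
Echo's profit: (78 - 30)·32 - 771 = 765.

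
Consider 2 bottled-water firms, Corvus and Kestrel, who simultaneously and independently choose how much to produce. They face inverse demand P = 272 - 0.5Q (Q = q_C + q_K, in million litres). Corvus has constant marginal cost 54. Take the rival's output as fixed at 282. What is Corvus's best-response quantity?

With the rival's output fixed at 282, Corvus's profit is π_C = (272 - (1/2)·282 - (1/2)q_C)q_C - (54q_C) = (131 - (1/2)q_C)q_C - (54q_C).
∂π_C/∂q_C = 77 - q_C = 0, so q_C = 77.

77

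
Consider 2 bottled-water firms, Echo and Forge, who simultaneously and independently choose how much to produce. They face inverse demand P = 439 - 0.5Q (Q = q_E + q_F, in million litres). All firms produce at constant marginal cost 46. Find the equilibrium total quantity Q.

Each firm earns π_i = (439 - 0.5Q)q_i - 46q_i.
First-order condition (treating rivals' output as given): 393 - q_i - (1/2)q_j = 0.
By symmetry each firm produces the same amount; substituting q_j = q_i yields q_i = 393/(3/2) = 262.
Total output Q = 262 + 262 = 524.

524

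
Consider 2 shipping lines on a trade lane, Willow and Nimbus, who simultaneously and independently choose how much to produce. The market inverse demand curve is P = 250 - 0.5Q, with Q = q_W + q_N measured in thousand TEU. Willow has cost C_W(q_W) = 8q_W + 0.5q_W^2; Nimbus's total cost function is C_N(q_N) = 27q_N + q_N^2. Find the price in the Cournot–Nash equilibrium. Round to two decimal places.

Willow's profit: π_W = (250 - 0.5Q)q_W - (8q_W + (1/2)q_W²). Setting ∂π_W/∂q_W = 0: 242 - 2q_W - (1/2)(q_N) = 0.
Nimbus's profit: π_N = (250 - 0.5Q)q_N - (27q_N + q_N²). Setting ∂π_N/∂q_N = 0: 223 - 3q_N - (1/2)(q_W) = 0.
Rearranging gives the reaction functions q_W = (242 - (1/2)q_N)/2 and q_N = (223 - (1/2)q_W)/3.
Solving the pair: q_W = 106.8696, q_N = 1300/23.
Total output Q = 163.3913, so price P = 250 - (1/2)·163.3913 = 168.3043.

168.30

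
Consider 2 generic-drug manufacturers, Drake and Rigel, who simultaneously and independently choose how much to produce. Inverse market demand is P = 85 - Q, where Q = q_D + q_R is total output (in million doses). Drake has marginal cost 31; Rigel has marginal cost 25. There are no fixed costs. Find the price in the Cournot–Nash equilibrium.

47

Drake's profit: π_D = (85 - Q)q_D - (31q_D). Setting ∂π_D/∂q_D = 0: 54 - 2q_D - (q_R) = 0.
Rigel's first-order condition: 60 - 2q_R - (q_D) = 0.
Best responses: q_D = (54 - q_R)/2, q_R = (60 - q_D)/2.
Solving the pair: q_D = 16, q_R = 22.
Total output Q = 38, so price P = 85 - 38 = 47.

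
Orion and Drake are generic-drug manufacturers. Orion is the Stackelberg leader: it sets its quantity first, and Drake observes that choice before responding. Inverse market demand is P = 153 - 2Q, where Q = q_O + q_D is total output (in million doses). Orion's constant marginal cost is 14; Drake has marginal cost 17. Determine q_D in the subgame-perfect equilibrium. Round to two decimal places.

Solve by backward induction. Given q_O, the follower Drake maximises π_D = (153 - 2q_O - 2q_D)q_D - 17q_D.
Follower FOC: 136 - 2q_O - 4q_D = 0, so q_D(q_O) = (136 - 2q_O)/4.
The leader anticipates this reaction. Substituting into P = 153 - 2Q gives P = 85 - q_O, so π_O = (85 - q_O)q_O - 14q_O.
Maximising: ∂π_O/∂q_O = 71 - 2q_O = 0, giving q_O = 71/2.
Then q_D = (136 - 2·(71/2))/4 = 65/4.

16.25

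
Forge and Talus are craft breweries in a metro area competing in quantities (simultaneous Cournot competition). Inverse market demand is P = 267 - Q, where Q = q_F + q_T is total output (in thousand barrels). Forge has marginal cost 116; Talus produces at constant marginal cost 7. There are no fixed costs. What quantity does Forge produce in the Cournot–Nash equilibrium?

Forge's profit: π_F = (267 - Q)q_F - (116q_F). Setting ∂π_F/∂q_F = 0: 151 - 2q_F - (q_T) = 0.
Talus's profit: π_T = (267 - Q)q_T - (7q_T). Setting ∂π_T/∂q_T = 0: 260 - 2q_T - (q_F) = 0.
Best responses: q_F = (151 - q_T)/2, q_T = (260 - q_F)/2.
Substituting one into the other gives q_F = 14 and q_T = 123.

14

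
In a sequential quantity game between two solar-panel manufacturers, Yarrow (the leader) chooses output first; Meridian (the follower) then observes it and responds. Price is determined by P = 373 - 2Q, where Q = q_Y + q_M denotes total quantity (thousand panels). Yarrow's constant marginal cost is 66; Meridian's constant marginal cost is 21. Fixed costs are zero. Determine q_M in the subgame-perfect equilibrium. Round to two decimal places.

55.25

The follower Meridian best-responds to any q_Y: π_M = (373 - 2Q)q_M - 21q_M.
∂π_M/∂q_M = 352 - 2q_Y - 4q_M = 0 gives the reaction function q_M = (352 - 2q_Y)/4.
Yarrow substitutes q_M(q_Y) into its own profit: π_Y = q_Y(373 - 2q_Y - (352 - 2q_Y)/2) - 66q_Y = (197 - q_Y)q_Y - 66q_Y.
Leader FOC: 131 - 2q_Y = 0, so q_Y = 131/2.
Then q_M = (352 - 2·(131/2))/4 = 221/4.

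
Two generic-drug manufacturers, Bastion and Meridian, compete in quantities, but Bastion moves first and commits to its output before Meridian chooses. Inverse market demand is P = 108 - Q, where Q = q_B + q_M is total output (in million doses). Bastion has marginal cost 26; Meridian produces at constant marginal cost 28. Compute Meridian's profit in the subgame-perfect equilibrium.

The follower Meridian best-responds to any q_B: π_M = (108 - Q)q_M - 28q_M.
Follower FOC: 80 - q_B - 2q_M = 0, so q_M(q_B) = (80 - q_B)/2.
The leader anticipates this reaction. Substituting into P = 108 - Q gives P = 68 - (1/2)q_B, so π_B = (68 - (1/2)q_B)q_B - 26q_B.
The leader's first-order condition 42 - q_B = 0 yields q_B = 42.
Then q_M = (80 - 42)/2 = 19.
Price P = 108 - 61 = 47.
Meridian's profit: (47 - 28)·19 = 361.

361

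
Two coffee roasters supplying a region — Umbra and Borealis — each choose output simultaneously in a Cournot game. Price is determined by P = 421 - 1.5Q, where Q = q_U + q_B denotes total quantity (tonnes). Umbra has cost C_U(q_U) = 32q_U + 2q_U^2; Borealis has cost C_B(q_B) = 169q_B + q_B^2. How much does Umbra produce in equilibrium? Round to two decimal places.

47.85

Umbra's profit: π_U = (421 - 1.5Q)q_U - (32q_U + 2q_U²). Setting ∂π_U/∂q_U = 0: 389 - 7q_U - (3/2)(q_B) = 0.
Borealis's profit: π_B = (421 - 1.5Q)q_B - (169q_B + q_B²). Setting ∂π_B/∂q_B = 0: 252 - 5q_B - (3/2)(q_U) = 0.
So q_U = (389 - (3/2)q_B)/7 and q_B = (252 - (3/2)q_U)/5.
Solving the pair: q_U = 47.8473, q_B = 36.0458.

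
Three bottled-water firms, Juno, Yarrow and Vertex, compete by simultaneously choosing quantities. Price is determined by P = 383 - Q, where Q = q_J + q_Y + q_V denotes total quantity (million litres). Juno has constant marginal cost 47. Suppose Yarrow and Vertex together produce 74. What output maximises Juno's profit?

With rivals' combined output fixed at 74, Juno's profit is π_J = (383 - 74 - q_J)q_J - (47q_J) = (309 - q_J)q_J - (47q_J).
∂π_J/∂q_J = 262 - 2q_J = 0, so q_J = 131.

131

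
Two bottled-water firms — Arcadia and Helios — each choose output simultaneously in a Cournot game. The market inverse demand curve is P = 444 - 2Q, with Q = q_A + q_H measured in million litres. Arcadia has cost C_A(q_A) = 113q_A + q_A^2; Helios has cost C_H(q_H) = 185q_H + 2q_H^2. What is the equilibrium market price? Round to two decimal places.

306.64

Arcadia's profit: π_A = (444 - 2Q)q_A - (113q_A + q_A²). Setting ∂π_A/∂q_A = 0: 331 - 6q_A - 2(q_H) = 0.
Helios's profit: π_H = (444 - 2Q)q_H - (185q_H + 2q_H²). Setting ∂π_H/∂q_H = 0: 259 - 8q_H - 2(q_A) = 0.
So q_A = (331 - 2q_H)/6 and q_H = (259 - 2q_A)/8.
Substituting one into the other gives q_A = 1065/22 and q_H = 223/11.
Total output Q = 1511/22, so price P = 444 - 2·(1511/22) = 306.6364.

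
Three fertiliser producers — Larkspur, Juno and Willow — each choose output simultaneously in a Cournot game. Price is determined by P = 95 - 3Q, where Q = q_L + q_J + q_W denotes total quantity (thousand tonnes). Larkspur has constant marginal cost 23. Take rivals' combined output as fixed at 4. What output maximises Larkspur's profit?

With rivals' combined output fixed at 4, Larkspur's profit is π_L = (95 - 3·4 - 3q_L)q_L - (23q_L) = (83 - 3q_L)q_L - (23q_L).
∂π_L/∂q_L = 60 - 6q_L = 0, so q_L = 10.

10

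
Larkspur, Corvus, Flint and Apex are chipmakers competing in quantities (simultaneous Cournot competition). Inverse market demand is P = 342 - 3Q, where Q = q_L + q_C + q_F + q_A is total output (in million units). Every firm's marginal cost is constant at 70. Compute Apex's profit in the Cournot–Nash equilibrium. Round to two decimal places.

A representative firm's profit is π_i = q_i(342 - 3Q) - 70q_i.
First-order condition (treating rivals' output as given): 272 - 6q_i - 3·Σ_{j≠i} q_j = 0.
By symmetry each firm produces the same amount; substituting Σ_{j≠i} q_j = 3q_i yields q_i = 272/15.
Price P = 342 - 3·(1088/15) = 622/5.
Apex's profit: (622/5 - 70)·(272/15) = 986.4533.

986.45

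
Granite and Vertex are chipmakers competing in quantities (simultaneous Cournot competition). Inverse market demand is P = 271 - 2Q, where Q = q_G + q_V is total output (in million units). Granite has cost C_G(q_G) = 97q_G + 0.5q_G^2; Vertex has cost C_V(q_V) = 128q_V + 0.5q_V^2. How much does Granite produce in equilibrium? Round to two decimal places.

Granite's profit: π_G = (271 - 2Q)q_G - (97q_G + (1/2)q_G²). Setting ∂π_G/∂q_G = 0: 174 - 5q_G - 2(q_V) = 0.
Vertex's first-order condition: 143 - 5q_V - 2(q_G) = 0.
Best responses: q_G = (174 - 2q_V)/5, q_V = (143 - 2q_G)/5.
Solving the pair: q_G = 584/21, q_V = 367/21.

27.81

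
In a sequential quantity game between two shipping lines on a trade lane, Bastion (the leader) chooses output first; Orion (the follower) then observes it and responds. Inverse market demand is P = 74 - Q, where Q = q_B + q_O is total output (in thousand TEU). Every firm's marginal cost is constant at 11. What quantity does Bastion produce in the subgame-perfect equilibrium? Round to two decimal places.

The follower Orion best-responds to any q_B: π_O = (74 - Q)q_O - 11q_O.
Setting the follower's marginal profit to zero, 63 - q_B - 2q_O = 0, i.e. q_O = (63 - q_B)/2.
The leader anticipates this reaction. Substituting into P = 74 - Q gives P = 85/2 - (1/2)q_B, so π_B = (85/2 - (1/2)q_B)q_B - 11q_B.
Maximising: ∂π_B/∂q_B = 63/2 - q_B = 0, giving q_B = 63/2.
Then q_O = (63 - 63/2)/2 = 63/4.

31.50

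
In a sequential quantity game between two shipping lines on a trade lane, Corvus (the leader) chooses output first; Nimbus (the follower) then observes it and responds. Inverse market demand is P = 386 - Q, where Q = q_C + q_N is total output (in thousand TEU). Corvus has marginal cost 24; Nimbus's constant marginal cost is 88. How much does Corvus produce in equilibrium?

The follower Nimbus best-responds to any q_C: π_N = (386 - Q)q_N - 88q_N.
∂π_N/∂q_N = 298 - q_C - 2q_N = 0 gives the reaction function q_N = (298 - q_C)/2.
The leader anticipates this reaction. Substituting into P = 386 - Q gives P = 237 - (1/2)q_C, so π_C = (237 - (1/2)q_C)q_C - 24q_C.
Maximising: ∂π_C/∂q_C = 213 - q_C = 0, giving q_C = 213.
Then q_N = (298 - 213)/2 = 85/2.

213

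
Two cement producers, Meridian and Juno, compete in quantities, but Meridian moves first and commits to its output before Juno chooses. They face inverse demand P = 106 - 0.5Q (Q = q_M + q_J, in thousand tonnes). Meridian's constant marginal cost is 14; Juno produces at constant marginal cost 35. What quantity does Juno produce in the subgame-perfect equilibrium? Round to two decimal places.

The follower Juno best-responds to any q_M: π_J = (106 - 0.5Q)q_J - 35q_J.
∂π_J/∂q_J = 71 - (1/2)q_M - q_J = 0 gives the reaction function q_J = (71 - (1/2)q_M).
The leader anticipates this reaction. Substituting into P = 106 - 0.5Q gives P = 141/2 - (1/4)q_M, so π_M = (141/2 - (1/4)q_M)q_M - 14q_M.
The leader's first-order condition 113/2 - (1/2)q_M = 0 yields q_M = 113.
Then q_J = (71 - (1/2)·113) = 29/2.

14.50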